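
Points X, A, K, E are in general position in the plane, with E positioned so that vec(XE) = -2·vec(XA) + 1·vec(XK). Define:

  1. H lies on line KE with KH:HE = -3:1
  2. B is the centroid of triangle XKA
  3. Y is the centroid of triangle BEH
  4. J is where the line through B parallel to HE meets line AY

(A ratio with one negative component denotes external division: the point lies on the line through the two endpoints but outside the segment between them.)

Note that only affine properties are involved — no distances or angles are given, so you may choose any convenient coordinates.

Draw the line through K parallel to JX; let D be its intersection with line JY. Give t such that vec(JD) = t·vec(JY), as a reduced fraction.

Assign X = (0, 0), A = (1, 0), K = (0, 1), E = (-2, 1) — the answer is frame-independent, so this choice is without loss of generality.
1. H lies on line KE with KH:HE = -3:1 ⇒ H = (-3, 1)
2. B is the centroid of triangle XKA ⇒ B = (1/3, 1/3)
3. Y is the centroid of triangle BEH ⇒ Y = (-14/9, 7/9)
4. J is where the line through B parallel to HE meets line AY ⇒ J = (-2/21, 1/3)
through K parallel to JX: direction (2/21, -1/3); meets JY at D = (32/147, 5/21)
D = J + t·(Y−J) with t = -3/14

t = -3/14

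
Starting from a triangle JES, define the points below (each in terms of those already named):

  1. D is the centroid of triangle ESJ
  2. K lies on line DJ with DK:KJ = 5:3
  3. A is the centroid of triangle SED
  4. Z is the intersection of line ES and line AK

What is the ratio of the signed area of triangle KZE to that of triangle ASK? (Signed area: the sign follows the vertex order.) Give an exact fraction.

Set J = (0, 0), E = (1, 0), S = (0, 1); any affine frame gives the same invariant.
1. D is the centroid of triangle ESJ ⇒ D = (1/3, 1/3)
2. K lies on line DJ with DK:KJ = 5:3 ⇒ K = (1/8, 1/8)
3. A is the centroid of triangle SED ⇒ A = (4/9, 4/9)
4. Z is the intersection of line ES and line AK ⇒ Z = (1/2, 1/2)
2·[KZE] = -3/8, 2·[ASK] = 23/72
[KZE]:[ASK] = -3/8:23/72 = -27/23

[KZE]:[ASK] = -27/23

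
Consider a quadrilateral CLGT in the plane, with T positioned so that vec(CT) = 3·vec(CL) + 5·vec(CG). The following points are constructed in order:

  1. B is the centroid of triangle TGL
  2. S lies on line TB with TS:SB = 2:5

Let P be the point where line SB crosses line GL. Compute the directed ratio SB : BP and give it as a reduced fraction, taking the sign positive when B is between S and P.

SB:BP = 10/7

Work in coordinates with C = (0, 0), L = (1, 0), G = (0, 1), T = (3, 5).
1. B is the centroid of triangle TGL ⇒ B = (4/3, 2)
2. S lies on line TB with TS:SB = 2:5 ⇒ S = (53/21, 29/7)
line SB meets GL at P = (1/2, 1/2)
B = S + t·(P−S) with t = 10/17, so SB:BP = 10/17:7/17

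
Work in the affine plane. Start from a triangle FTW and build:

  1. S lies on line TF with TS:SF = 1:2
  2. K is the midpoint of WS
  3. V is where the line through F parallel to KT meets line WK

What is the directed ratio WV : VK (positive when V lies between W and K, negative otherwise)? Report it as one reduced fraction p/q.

WV:VK = -4/3

Work in coordinates with F = (0, 0), T = (1, 0), W = (0, 1).
1. S lies on line TF with TS:SF = 1:2 ⇒ S = (2/3, 0)
2. K is the midpoint of WS ⇒ K = (1/3, 1/2)
3. V is where the line through F parallel to KT meets line WK ⇒ V = (4/3, -1)
V = W + t·(K−W) with t = 4, so WV:VK = t:(1−t) = 4:-3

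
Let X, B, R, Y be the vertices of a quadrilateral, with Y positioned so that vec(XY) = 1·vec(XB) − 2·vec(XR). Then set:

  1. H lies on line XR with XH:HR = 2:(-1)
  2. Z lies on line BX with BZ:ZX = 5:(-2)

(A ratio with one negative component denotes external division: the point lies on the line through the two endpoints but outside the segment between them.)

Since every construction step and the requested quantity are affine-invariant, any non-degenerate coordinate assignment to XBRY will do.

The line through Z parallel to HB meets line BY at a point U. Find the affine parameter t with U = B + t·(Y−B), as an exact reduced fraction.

Work in coordinates with X = (0, 0), B = (1, 0), R = (0, 1), Y = (1, -2).
1. H lies on line XR with XH:HR = 2:(-1) ⇒ H = (0, 2)
2. Z lies on line BX with BZ:ZX = 5:(-2) ⇒ Z = (-2/3, 0)
through Z parallel to HB: direction (1, -2); meets BY at U = (1, -10/3)
U = B + t·(Y−B) with t = 5/3

t = 5/3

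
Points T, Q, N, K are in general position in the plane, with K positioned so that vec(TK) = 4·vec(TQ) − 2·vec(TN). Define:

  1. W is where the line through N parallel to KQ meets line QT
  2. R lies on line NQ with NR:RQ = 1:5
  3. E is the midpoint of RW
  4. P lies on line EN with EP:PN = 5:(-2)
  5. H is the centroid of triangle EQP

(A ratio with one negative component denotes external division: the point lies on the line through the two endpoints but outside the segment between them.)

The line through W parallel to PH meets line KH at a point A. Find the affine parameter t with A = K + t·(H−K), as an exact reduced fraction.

t = 1/56

Work in coordinates with T = (0, 0), Q = (1, 0), N = (0, 1), K = (4, -2).
1. W is where the line through N parallel to KQ meets line QT ⇒ W = (3/2, 0)
2. R lies on line NQ with NR:RQ = 1:5 ⇒ R = (1/6, 5/6)
3. E is the midpoint of RW ⇒ E = (5/6, 5/12)
4. P lies on line EN with EP:PN = 5:(-2) ⇒ P = (-5/9, 25/18)
5. H is the centroid of triangle EQP ⇒ H = (23/54, 65/108)
through W parallel to PH: direction (53/54, -85/108); meets KH at A = (11903/3024, -11815/6048)
A = K + t·(H−K) with t = 1/56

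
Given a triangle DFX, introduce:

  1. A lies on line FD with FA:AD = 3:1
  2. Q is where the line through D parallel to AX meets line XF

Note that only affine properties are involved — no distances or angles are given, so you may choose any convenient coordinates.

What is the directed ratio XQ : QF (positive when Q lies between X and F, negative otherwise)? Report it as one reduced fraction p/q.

XQ:QF = -1/4

Work in coordinates with D = (0, 0), F = (1, 0), X = (0, 1).
1. A lies on line FD with FA:AD = 3:1 ⇒ A = (1/4, 0)
2. Q is where the line through D parallel to AX meets line XF ⇒ Q = (-1/3, 4/3)
Q = X + t·(F−X) with t = -1/3, so XQ:QF = t:(1−t) = -1/3:4/3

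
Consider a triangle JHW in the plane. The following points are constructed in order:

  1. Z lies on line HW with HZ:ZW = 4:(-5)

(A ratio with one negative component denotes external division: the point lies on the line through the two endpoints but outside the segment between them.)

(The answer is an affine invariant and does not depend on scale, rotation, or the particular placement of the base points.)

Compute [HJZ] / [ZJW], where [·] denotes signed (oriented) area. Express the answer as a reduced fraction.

Set J = (0, 0), H = (1, 0), W = (0, 1); any affine frame gives the same invariant.
1. Z lies on line HW with HZ:ZW = 4:(-5) ⇒ Z = (5, -4)
2·[HJZ] = 4, 2·[ZJW] = -5
[HJZ]:[ZJW] = 4:-5 = -4/5

[HJZ]:[ZJW] = -4/5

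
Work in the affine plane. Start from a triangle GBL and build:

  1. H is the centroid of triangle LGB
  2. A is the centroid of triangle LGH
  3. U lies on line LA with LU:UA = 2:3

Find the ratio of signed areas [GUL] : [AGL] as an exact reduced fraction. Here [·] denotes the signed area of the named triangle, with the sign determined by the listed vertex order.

[GUL]:[AGL] = -2/5

Work in coordinates with G = (0, 0), B = (1, 0), L = (0, 1).
1. H is the centroid of triangle LGB ⇒ H = (1/3, 1/3)
2. A is the centroid of triangle LGH ⇒ A = (1/9, 4/9)
3. U lies on line LA with LU:UA = 2:3 ⇒ U = (2/45, 7/9)
2·[GUL] = 2/45, 2·[AGL] = -1/9
[GUL]:[AGL] = 2/45:-1/9 = -2/5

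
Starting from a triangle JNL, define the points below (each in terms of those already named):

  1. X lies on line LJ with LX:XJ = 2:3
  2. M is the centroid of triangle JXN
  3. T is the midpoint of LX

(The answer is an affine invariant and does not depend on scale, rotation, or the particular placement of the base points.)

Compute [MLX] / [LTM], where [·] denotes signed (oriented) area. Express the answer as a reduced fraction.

Work in coordinates with J = (0, 0), N = (1, 0), L = (0, 1).
1. X lies on line LJ with LX:XJ = 2:3 ⇒ X = (0, 3/5)
2. M is the centroid of triangle JXN ⇒ M = (1/3, 1/5)
3. T is the midpoint of LX ⇒ T = (0, 4/5)
2·[MLX] = 2/15, 2·[LTM] = 1/15
[MLX]:[LTM] = 2/15:1/15 = 2

[MLX]:[LTM] = 2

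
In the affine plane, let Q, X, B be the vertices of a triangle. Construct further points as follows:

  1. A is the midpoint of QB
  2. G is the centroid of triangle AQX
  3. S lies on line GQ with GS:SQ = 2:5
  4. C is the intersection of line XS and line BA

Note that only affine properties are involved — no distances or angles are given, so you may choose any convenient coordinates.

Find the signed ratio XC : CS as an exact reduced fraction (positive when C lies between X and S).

XC:CS = -21/5

Work in coordinates with Q = (0, 0), X = (1, 0), B = (0, 1).
1. A is the midpoint of QB ⇒ A = (0, 1/2)
2. G is the centroid of triangle AQX ⇒ G = (1/3, 1/6)
3. S lies on line GQ with GS:SQ = 2:5 ⇒ S = (5/21, 5/42)
4. C is the intersection of line XS and line BA ⇒ C = (0, 5/32)
C = X + t·(S−X) with t = 21/16, so XC:CS = t:(1−t) = 21/16:-5/16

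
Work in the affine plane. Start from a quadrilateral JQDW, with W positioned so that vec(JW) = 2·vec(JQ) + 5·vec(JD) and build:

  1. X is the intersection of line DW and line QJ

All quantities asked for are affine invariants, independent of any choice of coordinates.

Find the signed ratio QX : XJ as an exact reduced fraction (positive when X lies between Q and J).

Choose coordinates J = (0, 0), Q = (1, 0), D = (0, 1), W = (2, 5).
1. X is the intersection of line DW and line QJ ⇒ X = (-1/2, 0)
X = Q + t·(J−Q) with t = 3/2, so QX:XJ = t:(1−t) = 3/2:-1/2

QX:XJ = -3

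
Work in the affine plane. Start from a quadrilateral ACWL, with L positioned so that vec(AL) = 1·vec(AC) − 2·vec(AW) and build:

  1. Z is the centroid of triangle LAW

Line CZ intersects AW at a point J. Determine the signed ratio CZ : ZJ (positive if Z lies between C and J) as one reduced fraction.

CZ:ZJ = 2

Work in coordinates with A = (0, 0), C = (1, 0), W = (0, 1), L = (1, -2).
1. Z is the centroid of triangle LAW ⇒ Z = (1/3, -1/3)
line CZ meets AW at J = (0, -1/2)
Z = C + t·(J−C) with t = 2/3, so CZ:ZJ = 2/3:1/3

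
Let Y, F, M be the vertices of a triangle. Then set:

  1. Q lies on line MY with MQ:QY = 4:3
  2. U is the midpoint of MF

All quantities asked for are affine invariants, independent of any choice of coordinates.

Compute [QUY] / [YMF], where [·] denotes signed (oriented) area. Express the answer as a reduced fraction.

[QUY]:[YMF] = 3/14

Choose coordinates Y = (0, 0), F = (1, 0), M = (0, 1).
1. Q lies on line MY with MQ:QY = 4:3 ⇒ Q = (0, 3/7)
2. U is the midpoint of MF ⇒ U = (1/2, 1/2)
2·[QUY] = -3/14, 2·[YMF] = -1
[QUY]:[YMF] = -3/14:-1 = 3/14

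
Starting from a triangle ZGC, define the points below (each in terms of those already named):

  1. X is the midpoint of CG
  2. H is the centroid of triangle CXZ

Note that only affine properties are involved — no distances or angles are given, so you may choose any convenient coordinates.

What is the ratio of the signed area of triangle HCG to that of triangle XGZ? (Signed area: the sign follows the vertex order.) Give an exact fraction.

[HCG]:[XGZ] = 2/3

Set Z = (0, 0), G = (1, 0), C = (0, 1); any affine frame gives the same invariant.
1. X is the midpoint of CG ⇒ X = (1/2, 1/2)
2. H is the centroid of triangle CXZ ⇒ H = (1/6, 1/2)
2·[HCG] = -1/3, 2·[XGZ] = -1/2
[HCG]:[XGZ] = -1/3:-1/2 = 2/3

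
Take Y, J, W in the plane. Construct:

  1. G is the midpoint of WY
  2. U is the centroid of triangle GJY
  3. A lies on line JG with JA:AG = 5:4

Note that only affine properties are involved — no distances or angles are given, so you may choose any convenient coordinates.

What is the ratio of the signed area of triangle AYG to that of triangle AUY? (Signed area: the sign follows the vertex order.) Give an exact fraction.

[AYG]:[AUY] = 12

Assign Y = (0, 0), J = (1, 0), W = (0, 1) — the answer is frame-independent, so this choice is without loss of generality.
1. G is the midpoint of WY ⇒ G = (0, 1/2)
2. U is the centroid of triangle GJY ⇒ U = (1/3, 1/6)
3. A lies on line JG with JA:AG = 5:4 ⇒ A = (4/9, 5/18)
2·[AYG] = -2/9, 2·[AUY] = -1/54
[AYG]:[AUY] = -2/9:-1/54 = 12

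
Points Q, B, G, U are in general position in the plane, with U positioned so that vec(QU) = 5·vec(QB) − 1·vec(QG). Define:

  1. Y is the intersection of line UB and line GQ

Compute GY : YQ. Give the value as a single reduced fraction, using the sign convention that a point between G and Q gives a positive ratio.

Choose coordinates Q = (0, 0), B = (1, 0), G = (0, 1), U = (5, -1).
1. Y is the intersection of line UB and line GQ ⇒ Y = (0, 1/4)
Y = G + t·(Q−G) with t = 3/4, so GY:YQ = t:(1−t) = 3/4:1/4

GY:YQ = 3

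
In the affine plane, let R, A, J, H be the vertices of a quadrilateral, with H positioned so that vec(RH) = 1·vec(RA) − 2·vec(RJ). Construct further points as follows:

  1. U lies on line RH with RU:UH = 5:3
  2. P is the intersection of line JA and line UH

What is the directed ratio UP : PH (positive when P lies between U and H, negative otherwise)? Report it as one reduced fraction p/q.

UP:PH = -13/16

Work in coordinates with R = (0, 0), A = (1, 0), J = (0, 1), H = (1, -2).
1. U lies on line RH with RU:UH = 5:3 ⇒ U = (5/8, -5/4)
2. P is the intersection of line JA and line UH ⇒ P = (-1, 2)
P = U + t·(H−U) with t = -13/3, so UP:PH = t:(1−t) = -13/3:16/3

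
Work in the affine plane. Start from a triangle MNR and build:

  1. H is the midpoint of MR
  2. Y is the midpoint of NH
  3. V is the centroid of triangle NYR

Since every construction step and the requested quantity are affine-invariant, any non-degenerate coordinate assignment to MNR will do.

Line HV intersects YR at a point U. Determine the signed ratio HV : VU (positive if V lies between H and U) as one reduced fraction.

HV:VU = -4

Choose coordinates M = (0, 0), N = (1, 0), R = (0, 1).
1. H is the midpoint of MR ⇒ H = (0, 1/2)
2. Y is the midpoint of NH ⇒ Y = (1/2, 1/4)
3. V is the centroid of triangle NYR ⇒ V = (1/2, 5/12)
line HV meets YR at U = (3/8, 7/16)
V = H + t·(U−H) with t = 4/3, so HV:VU = 4/3:-1/3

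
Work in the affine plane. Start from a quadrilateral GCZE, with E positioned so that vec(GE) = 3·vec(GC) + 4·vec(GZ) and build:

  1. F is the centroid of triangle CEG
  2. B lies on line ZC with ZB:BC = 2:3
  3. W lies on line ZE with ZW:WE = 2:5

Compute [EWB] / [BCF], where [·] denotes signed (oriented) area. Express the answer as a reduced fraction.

Set G = (0, 0), C = (1, 0), Z = (0, 1), E = (3, 4); any affine frame gives the same invariant.
1. F is the centroid of triangle CEG ⇒ F = (4/3, 4/3)
2. B lies on line ZC with ZB:BC = 2:3 ⇒ B = (2/5, 3/5)
3. W lies on line ZE with ZW:WE = 2:5 ⇒ W = (6/7, 13/7)
2·[EWB] = 12/7, 2·[BCF] = 1
[EWB]:[BCF] = 12/7:1 = 12/7

[EWB]:[BCF] = 12/7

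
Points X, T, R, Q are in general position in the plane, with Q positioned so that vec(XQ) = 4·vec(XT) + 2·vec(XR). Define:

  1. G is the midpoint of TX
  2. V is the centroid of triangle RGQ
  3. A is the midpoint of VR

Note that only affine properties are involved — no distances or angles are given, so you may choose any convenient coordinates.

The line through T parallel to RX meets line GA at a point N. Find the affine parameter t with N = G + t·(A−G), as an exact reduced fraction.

t = 2

Choose coordinates X = (0, 0), T = (1, 0), R = (0, 1), Q = (4, 2).
1. G is the midpoint of TX ⇒ G = (1/2, 0)
2. V is the centroid of triangle RGQ ⇒ V = (3/2, 1)
3. A is the midpoint of VR ⇒ A = (3/4, 1)
through T parallel to RX: direction (0, -1); meets GA at N = (1, 2)
N = G + t·(A−G) with t = 2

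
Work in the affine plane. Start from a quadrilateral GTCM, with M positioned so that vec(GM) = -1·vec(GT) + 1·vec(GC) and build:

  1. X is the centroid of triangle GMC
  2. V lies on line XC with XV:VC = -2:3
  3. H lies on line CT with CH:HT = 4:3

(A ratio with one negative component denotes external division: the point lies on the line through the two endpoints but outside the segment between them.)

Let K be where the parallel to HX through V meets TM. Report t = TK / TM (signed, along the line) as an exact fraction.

t = -10/9

Set G = (0, 0), T = (1, 0), C = (0, 1), M = (-1, 1); any affine frame gives the same invariant.
1. X is the centroid of triangle GMC ⇒ X = (-1/3, 2/3)
2. V lies on line XC with XV:VC = -2:3 ⇒ V = (-1, 0)
3. H lies on line CT with CH:HT = 4:3 ⇒ H = (4/7, 3/7)
through V parallel to HX: direction (-19/21, 5/21); meets TM at K = (29/9, -10/9)
K = T + t·(M−T) with t = -10/9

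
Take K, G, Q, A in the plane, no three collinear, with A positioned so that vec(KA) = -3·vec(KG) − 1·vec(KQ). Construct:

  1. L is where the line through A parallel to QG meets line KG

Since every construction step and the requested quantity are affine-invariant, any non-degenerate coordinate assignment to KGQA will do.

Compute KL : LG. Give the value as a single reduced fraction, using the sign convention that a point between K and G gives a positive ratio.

KL:LG = -4/5

Set K = (0, 0), G = (1, 0), Q = (0, 1), A = (-3, -1); any affine frame gives the same invariant.
1. L is where the line through A parallel to QG meets line KG ⇒ L = (-4, 0)
L = K + t·(G−K) with t = -4, so KL:LG = t:(1−t) = -4:5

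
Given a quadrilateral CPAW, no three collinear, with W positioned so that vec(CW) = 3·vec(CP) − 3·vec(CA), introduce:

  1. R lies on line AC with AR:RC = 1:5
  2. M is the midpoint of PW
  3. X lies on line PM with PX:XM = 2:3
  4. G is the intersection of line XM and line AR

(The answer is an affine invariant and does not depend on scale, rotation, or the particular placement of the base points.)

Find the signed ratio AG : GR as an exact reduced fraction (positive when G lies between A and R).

AG:GR = -3/4

Assign C = (0, 0), P = (1, 0), A = (0, 1), W = (3, -3) — the answer is frame-independent, so this choice is without loss of generality.
1. R lies on line AC with AR:RC = 1:5 ⇒ R = (0, 5/6)
2. M is the midpoint of PW ⇒ M = (2, -3/2)
3. X lies on line PM with PX:XM = 2:3 ⇒ X = (7/5, -3/5)
4. G is the intersection of line XM and line AR ⇒ G = (0, 3/2)
G = A + t·(R−A) with t = -3, so AG:GR = t:(1−t) = -3:4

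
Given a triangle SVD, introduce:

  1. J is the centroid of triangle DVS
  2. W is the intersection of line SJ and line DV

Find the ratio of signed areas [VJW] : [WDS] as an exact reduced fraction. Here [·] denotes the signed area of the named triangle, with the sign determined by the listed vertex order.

[VJW]:[WDS] = -1/3

Choose coordinates S = (0, 0), V = (1, 0), D = (0, 1).
1. J is the centroid of triangle DVS ⇒ J = (1/3, 1/3)
2. W is the intersection of line SJ and line DV ⇒ W = (1/2, 1/2)
2·[VJW] = -1/6, 2·[WDS] = 1/2
[VJW]:[WDS] = -1/6:1/2 = -1/3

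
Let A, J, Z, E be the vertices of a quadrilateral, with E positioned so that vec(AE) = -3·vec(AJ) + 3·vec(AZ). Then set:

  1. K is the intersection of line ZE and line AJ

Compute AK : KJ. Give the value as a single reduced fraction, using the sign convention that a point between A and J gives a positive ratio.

Choose coordinates A = (0, 0), J = (1, 0), Z = (0, 1), E = (-3, 3).
1. K is the intersection of line ZE and line AJ ⇒ K = (3/2, 0)
K = A + t·(J−A) with t = 3/2, so AK:KJ = t:(1−t) = 3/2:-1/2

AK:KJ = -3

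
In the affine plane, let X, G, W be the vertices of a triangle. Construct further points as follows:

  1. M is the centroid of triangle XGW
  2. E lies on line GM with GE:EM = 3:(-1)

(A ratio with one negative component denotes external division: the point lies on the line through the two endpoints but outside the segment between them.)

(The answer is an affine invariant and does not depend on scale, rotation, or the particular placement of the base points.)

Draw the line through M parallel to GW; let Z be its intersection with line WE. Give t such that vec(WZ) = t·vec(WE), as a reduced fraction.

t = 2/3

Assign X = (0, 0), G = (1, 0), W = (0, 1) — the answer is frame-independent, so this choice is without loss of generality.
1. M is the centroid of triangle XGW ⇒ M = (1/3, 1/3)
2. E lies on line GM with GE:EM = 3:(-1) ⇒ E = (0, 1/2)
through M parallel to GW: direction (-1, 1); meets WE at Z = (0, 2/3)
Z = W + t·(E−W) with t = 2/3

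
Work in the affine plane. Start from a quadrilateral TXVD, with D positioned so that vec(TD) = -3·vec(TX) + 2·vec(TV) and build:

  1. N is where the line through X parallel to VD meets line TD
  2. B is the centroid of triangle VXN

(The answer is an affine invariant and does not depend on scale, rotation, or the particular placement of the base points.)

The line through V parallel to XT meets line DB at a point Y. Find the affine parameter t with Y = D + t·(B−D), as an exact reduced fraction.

Set T = (0, 0), X = (1, 0), V = (0, 1), D = (-3, 2); any affine frame gives the same invariant.
1. N is where the line through X parallel to VD meets line TD ⇒ N = (-1, 2/3)
2. B is the centroid of triangle VXN ⇒ B = (0, 5/9)
through V parallel to XT: direction (-1, 0); meets DB at Y = (-12/13, 1)
Y = D + t·(B−D) with t = 9/13

t = 9/13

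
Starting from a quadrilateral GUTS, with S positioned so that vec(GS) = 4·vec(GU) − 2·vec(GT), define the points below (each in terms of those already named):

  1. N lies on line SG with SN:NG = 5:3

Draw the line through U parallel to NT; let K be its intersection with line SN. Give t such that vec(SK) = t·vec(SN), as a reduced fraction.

t = 9/10

Work in coordinates with G = (0, 0), U = (1, 0), T = (0, 1), S = (4, -2).
1. N lies on line SG with SN:NG = 5:3 ⇒ N = (3/2, -3/4)
through U parallel to NT: direction (-3/2, 7/4); meets SN at K = (7/4, -7/8)
K = S + t·(N−S) with t = 9/10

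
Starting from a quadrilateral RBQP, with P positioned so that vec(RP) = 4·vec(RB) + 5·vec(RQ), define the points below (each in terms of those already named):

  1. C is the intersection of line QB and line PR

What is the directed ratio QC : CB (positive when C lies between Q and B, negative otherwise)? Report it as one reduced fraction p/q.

QC:CB = 4/5

Set R = (0, 0), B = (1, 0), Q = (0, 1), P = (4, 5); any affine frame gives the same invariant.
1. C is the intersection of line QB and line PR ⇒ C = (4/9, 5/9)
C = Q + t·(B−Q) with t = 4/9, so QC:CB = t:(1−t) = 4/9:5/9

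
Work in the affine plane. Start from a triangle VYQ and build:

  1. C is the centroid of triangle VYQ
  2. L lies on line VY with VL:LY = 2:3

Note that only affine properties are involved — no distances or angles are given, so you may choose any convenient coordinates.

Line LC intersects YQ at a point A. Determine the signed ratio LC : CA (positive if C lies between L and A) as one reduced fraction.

LC:CA = 4/5

Set V = (0, 0), Y = (1, 0), Q = (0, 1); any affine frame gives the same invariant.
1. C is the centroid of triangle VYQ ⇒ C = (1/3, 1/3)
2. L lies on line VY with VL:LY = 2:3 ⇒ L = (2/5, 0)
line LC meets YQ at A = (1/4, 3/4)
C = L + t·(A−L) with t = 4/9, so LC:CA = 4/9:5/9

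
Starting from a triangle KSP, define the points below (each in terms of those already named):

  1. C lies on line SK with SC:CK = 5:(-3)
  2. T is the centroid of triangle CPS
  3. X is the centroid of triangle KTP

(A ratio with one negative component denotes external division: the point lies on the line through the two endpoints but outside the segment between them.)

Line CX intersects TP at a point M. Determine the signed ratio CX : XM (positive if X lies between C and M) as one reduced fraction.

Assign K = (0, 0), S = (1, 0), P = (0, 1) — the answer is frame-independent, so this choice is without loss of generality.
1. C lies on line SK with SC:CK = 5:(-3) ⇒ C = (-3/2, 0)
2. T is the centroid of triangle CPS ⇒ T = (-1/6, 1/3)
3. X is the centroid of triangle KTP ⇒ X = (-1/18, 4/9)
line CX meets TP at M = (-7/48, 5/12)
X = C + t·(M−C) with t = 16/15, so CX:XM = 16/15:-1/15

CX:XM = -16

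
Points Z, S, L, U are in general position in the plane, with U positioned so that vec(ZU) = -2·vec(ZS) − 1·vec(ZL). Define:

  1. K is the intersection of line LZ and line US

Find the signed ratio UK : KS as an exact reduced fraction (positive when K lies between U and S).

Work in coordinates with Z = (0, 0), S = (1, 0), L = (0, 1), U = (-2, -1).
1. K is the intersection of line LZ and line US ⇒ K = (0, -1/3)
K = U + t·(S−U) with t = 2/3, so UK:KS = t:(1−t) = 2/3:1/3

UK:KS = 2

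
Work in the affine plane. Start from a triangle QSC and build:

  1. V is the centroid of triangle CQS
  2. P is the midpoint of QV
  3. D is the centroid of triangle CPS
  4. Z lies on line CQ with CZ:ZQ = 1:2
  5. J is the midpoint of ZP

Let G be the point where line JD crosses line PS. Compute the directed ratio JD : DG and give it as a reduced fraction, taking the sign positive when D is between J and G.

Set Q = (0, 0), S = (1, 0), C = (0, 1); any affine frame gives the same invariant.
1. V is the centroid of triangle CQS ⇒ V = (1/3, 1/3)
2. P is the midpoint of QV ⇒ P = (1/6, 1/6)
3. D is the centroid of triangle CPS ⇒ D = (7/18, 7/18)
4. Z lies on line CQ with CZ:ZQ = 1:2 ⇒ Z = (0, 2/3)
5. J is the midpoint of ZP ⇒ J = (1/12, 5/12)
line JD meets PS at G = (-37/18, 11/18)
D = J + t·(G−J) with t = -1/7, so JD:DG = -1/7:8/7

JD:DG = -1/8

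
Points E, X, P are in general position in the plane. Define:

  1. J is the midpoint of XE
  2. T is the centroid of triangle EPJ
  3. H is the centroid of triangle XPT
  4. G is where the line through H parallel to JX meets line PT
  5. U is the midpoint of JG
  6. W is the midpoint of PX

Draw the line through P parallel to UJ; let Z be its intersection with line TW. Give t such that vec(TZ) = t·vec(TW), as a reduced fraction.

Assign E = (0, 0), X = (1, 0), P = (0, 1) — the answer is frame-independent, so this choice is without loss of generality.
1. J is the midpoint of XE ⇒ J = (1/2, 0)
2. T is the centroid of triangle EPJ ⇒ T = (1/6, 1/3)
3. H is the centroid of triangle XPT ⇒ H = (7/18, 4/9)
4. G is where the line through H parallel to JX meets line PT ⇒ G = (5/36, 4/9)
5. U is the midpoint of JG ⇒ U = (23/72, 2/9)
6. W is the midpoint of PX ⇒ W = (1/2, 1/2)
through P parallel to UJ: direction (13/72, -2/9); meets TW at Z = (13/30, 7/15)
Z = T + t·(W−T) with t = 4/5

t = 4/5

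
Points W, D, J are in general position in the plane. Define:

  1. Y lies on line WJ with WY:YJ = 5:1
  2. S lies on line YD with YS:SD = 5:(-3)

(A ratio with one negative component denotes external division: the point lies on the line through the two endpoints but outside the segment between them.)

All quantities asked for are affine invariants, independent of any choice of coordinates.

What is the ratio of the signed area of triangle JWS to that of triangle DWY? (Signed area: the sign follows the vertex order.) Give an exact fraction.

Choose coordinates W = (0, 0), D = (1, 0), J = (0, 1).
1. Y lies on line WJ with WY:YJ = 5:1 ⇒ Y = (0, 5/6)
2. S lies on line YD with YS:SD = 5:(-3) ⇒ S = (5/2, -5/4)
2·[JWS] = 5/2, 2·[DWY] = -5/6
[JWS]:[DWY] = 5/2:-5/6 = -3

[JWS]:[DWY] = -3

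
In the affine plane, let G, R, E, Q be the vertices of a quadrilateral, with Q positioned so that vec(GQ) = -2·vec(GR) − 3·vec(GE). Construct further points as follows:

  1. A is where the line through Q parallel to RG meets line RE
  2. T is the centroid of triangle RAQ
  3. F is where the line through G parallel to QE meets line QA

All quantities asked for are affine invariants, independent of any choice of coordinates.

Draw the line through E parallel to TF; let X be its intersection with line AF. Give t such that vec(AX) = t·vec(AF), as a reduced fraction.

Work in coordinates with G = (0, 0), R = (1, 0), E = (0, 1), Q = (-2, -3).
1. A is where the line through Q parallel to RG meets line RE ⇒ A = (4, -3)
2. T is the centroid of triangle RAQ ⇒ T = (1, -2)
3. F is where the line through G parallel to QE meets line QA ⇒ F = (-3/2, -3)
through E parallel to TF: direction (-5/2, -1); meets AF at X = (-10, -3)
X = A + t·(F−A) with t = 28/11

t = 28/11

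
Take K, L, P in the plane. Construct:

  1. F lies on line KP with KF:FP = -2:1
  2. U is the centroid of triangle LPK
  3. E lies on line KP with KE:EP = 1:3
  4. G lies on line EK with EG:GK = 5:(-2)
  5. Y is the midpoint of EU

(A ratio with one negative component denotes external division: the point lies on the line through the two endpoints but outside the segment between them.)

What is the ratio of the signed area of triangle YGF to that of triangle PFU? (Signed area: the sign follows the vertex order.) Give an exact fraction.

[YGF]:[PFU] = 13/12

Work in coordinates with K = (0, 0), L = (1, 0), P = (0, 1).
1. F lies on line KP with KF:FP = -2:1 ⇒ F = (0, 2)
2. U is the centroid of triangle LPK ⇒ U = (1/3, 1/3)
3. E lies on line KP with KE:EP = 1:3 ⇒ E = (0, 1/4)
4. G lies on line EK with EG:GK = 5:(-2) ⇒ G = (0, -1/6)
5. Y is the midpoint of EU ⇒ Y = (1/6, 7/24)
2·[YGF] = -13/36, 2·[PFU] = -1/3
[YGF]:[PFU] = -13/36:-1/3 = 13/12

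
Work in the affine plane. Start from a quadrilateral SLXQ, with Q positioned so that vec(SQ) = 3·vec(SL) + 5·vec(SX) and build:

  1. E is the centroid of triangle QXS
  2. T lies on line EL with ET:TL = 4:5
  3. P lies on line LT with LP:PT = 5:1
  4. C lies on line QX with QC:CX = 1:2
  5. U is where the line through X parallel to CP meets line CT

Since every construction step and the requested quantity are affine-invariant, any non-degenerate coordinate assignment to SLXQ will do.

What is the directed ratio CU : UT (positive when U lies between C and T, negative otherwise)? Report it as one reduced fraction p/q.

Work in coordinates with S = (0, 0), L = (1, 0), X = (0, 1), Q = (3, 5).
1. E is the centroid of triangle QXS ⇒ E = (1, 2)
2. T lies on line EL with ET:TL = 4:5 ⇒ T = (1, 10/9)
3. P lies on line LT with LP:PT = 5:1 ⇒ P = (1, 25/27)
4. C lies on line QX with QC:CX = 1:2 ⇒ C = (2, 11/3)
5. U is where the line through X parallel to CP meets line CT ⇒ U = (-66/5, -1583/45)
U = C + t·(T−C) with t = 76/5, so CU:UT = t:(1−t) = 76/5:-71/5

CU:UT = -76/71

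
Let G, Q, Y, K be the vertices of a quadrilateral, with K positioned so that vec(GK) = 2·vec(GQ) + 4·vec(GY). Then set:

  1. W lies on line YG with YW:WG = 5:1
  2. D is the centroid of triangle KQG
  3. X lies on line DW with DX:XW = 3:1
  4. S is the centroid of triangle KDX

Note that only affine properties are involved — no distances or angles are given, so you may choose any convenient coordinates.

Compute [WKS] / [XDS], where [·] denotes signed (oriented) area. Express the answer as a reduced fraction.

[WKS]:[XDS] = -5/3

Work in coordinates with G = (0, 0), Q = (1, 0), Y = (0, 1), K = (2, 4).
1. W lies on line YG with YW:WG = 5:1 ⇒ W = (0, 1/6)
2. D is the centroid of triangle KQG ⇒ D = (1, 4/3)
3. X lies on line DW with DX:XW = 3:1 ⇒ X = (1/4, 11/24)
4. S is the centroid of triangle KDX ⇒ S = (13/12, 139/72)
2·[WKS] = -5/8, 2·[XDS] = 3/8
[WKS]:[XDS] = -5/8:3/8 = -5/3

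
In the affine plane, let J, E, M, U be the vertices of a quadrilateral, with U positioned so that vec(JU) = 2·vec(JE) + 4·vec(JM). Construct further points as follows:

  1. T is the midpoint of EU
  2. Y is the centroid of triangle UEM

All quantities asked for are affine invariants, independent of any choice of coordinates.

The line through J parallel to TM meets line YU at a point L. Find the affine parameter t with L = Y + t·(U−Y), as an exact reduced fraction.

t = -3/5

Work in coordinates with J = (0, 0), E = (1, 0), M = (0, 1), U = (2, 4).
1. T is the midpoint of EU ⇒ T = (3/2, 2)
2. Y is the centroid of triangle UEM ⇒ Y = (1, 5/3)
through J parallel to TM: direction (-3/2, -1); meets YU at L = (2/5, 4/15)
L = Y + t·(U−Y) with t = -3/5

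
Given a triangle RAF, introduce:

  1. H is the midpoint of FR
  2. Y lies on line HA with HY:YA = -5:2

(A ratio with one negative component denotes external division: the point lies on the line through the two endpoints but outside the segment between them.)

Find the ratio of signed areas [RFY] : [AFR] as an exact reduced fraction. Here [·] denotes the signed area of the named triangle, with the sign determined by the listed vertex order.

Set R = (0, 0), A = (1, 0), F = (0, 1); any affine frame gives the same invariant.
1. H is the midpoint of FR ⇒ H = (0, 1/2)
2. Y lies on line HA with HY:YA = -5:2 ⇒ Y = (5/3, -1/3)
2·[RFY] = -5/3, 2·[AFR] = 1
[RFY]:[AFR] = -5/3:1 = -5/3

[RFY]:[AFR] = -5/3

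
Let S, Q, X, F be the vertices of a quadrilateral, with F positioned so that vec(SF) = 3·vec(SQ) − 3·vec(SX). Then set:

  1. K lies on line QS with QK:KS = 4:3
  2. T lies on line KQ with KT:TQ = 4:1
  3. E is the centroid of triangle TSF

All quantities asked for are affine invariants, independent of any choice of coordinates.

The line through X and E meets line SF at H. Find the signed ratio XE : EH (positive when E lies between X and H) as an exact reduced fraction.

Work in coordinates with S = (0, 0), Q = (1, 0), X = (0, 1), F = (3, -3).
1. K lies on line QS with QK:KS = 4:3 ⇒ K = (3/7, 0)
2. T lies on line KQ with KT:TQ = 4:1 ⇒ T = (31/35, 0)
3. E is the centroid of triangle TSF ⇒ E = (136/105, -1)
line XE meets SF at H = (68/37, -68/37)
E = X + t·(H−X) with t = 74/105, so XE:EH = 74/105:31/105

XE:EH = 74/31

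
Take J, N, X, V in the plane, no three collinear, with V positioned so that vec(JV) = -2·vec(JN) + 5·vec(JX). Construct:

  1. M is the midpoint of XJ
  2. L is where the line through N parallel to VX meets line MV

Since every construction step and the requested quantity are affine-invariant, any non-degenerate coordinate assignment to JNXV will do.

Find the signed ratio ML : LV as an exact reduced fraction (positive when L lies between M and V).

ML:LV = -3/2

Work in coordinates with J = (0, 0), N = (1, 0), X = (0, 1), V = (-2, 5).
1. M is the midpoint of XJ ⇒ M = (0, 1/2)
2. L is where the line through N parallel to VX meets line MV ⇒ L = (-6, 14)
L = M + t·(V−M) with t = 3, so ML:LV = t:(1−t) = 3:-2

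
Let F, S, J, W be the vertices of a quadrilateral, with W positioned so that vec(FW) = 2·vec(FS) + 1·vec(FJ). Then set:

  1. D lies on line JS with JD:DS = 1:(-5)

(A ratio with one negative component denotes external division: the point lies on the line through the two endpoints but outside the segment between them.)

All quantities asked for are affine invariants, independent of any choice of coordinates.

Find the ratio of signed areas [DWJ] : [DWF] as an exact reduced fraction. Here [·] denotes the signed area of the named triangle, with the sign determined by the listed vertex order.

Choose coordinates F = (0, 0), S = (1, 0), J = (0, 1), W = (2, 1).
1. D lies on line JS with JD:DS = 1:(-5) ⇒ D = (-1/4, 5/4)
2·[DWJ] = -1/2, 2·[DWF] = -11/4
[DWJ]:[DWF] = -1/2:-11/4 = 2/11

[DWJ]:[DWF] = 2/11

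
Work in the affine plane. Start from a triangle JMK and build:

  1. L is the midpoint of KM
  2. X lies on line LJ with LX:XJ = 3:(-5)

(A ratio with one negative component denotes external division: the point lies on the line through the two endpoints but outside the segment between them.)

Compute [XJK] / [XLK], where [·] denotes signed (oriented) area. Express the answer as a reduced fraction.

Choose coordinates J = (0, 0), M = (1, 0), K = (0, 1).
1. L is the midpoint of KM ⇒ L = (1/2, 1/2)
2. X lies on line LJ with LX:XJ = 3:(-5) ⇒ X = (5/4, 5/4)
2·[XJK] = -5/4, 2·[XLK] = -3/4
[XJK]:[XLK] = -5/4:-3/4 = 5/3

[XJK]:[XLK] = 5/3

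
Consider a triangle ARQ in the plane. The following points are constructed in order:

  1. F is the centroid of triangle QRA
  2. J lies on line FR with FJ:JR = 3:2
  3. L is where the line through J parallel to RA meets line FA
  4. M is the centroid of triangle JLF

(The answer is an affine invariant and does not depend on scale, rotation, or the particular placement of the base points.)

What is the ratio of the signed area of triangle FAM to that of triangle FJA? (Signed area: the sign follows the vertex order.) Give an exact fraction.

[FAM]:[FJA] = -1/3

Choose coordinates A = (0, 0), R = (1, 0), Q = (0, 1).
1. F is the centroid of triangle QRA ⇒ F = (1/3, 1/3)
2. J lies on line FR with FJ:JR = 3:2 ⇒ J = (11/15, 2/15)
3. L is where the line through J parallel to RA meets line FA ⇒ L = (2/15, 2/15)
4. M is the centroid of triangle JLF ⇒ M = (2/5, 1/5)
2·[FAM] = 1/15, 2·[FJA] = -1/5
[FAM]:[FJA] = 1/15:-1/5 = -1/3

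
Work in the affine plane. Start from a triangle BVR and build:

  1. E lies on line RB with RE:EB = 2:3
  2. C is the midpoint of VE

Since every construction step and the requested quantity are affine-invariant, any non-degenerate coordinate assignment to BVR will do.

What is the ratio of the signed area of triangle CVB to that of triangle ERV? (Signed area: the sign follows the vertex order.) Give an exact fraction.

[CVB]:[ERV] = 3/4

Work in coordinates with B = (0, 0), V = (1, 0), R = (0, 1).
1. E lies on line RB with RE:EB = 2:3 ⇒ E = (0, 3/5)
2. C is the midpoint of VE ⇒ C = (1/2, 3/10)
2·[CVB] = -3/10, 2·[ERV] = -2/5
[CVB]:[ERV] = -3/10:-2/5 = 3/4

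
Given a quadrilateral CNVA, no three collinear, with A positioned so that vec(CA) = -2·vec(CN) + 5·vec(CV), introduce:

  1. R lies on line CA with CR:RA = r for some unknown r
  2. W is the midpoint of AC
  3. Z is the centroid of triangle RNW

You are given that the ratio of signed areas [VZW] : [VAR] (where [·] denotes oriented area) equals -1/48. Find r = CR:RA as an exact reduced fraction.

r = 1/4

Work in coordinates with C = (0, 0), N = (1, 0), V = (0, 1), A = (-2, 5).
1. With CR:RA = r, write λ = r/(r+1) so R = C + λ·(A−C); R is affine-linear in λ
2. W is the midpoint of AC ⇒ W = (-1, 5/2)
3. Z is the centroid of triangle RNW ⇒ Z is an affine combination of earlier points and hence also affine-linear in λ
Every point depending on R is an affine combination of R and λ-independent points, so each such coordinate is linear in λ; the λ² term in each signed area is a multiple of (A−C)×(A−C) = 0, so 2·[VZW] and 2·[VAR] are each linear in λ. Evaluating at λ=0 and λ=1:
  2·[VZW] = 2/3·λ − 1/6,   2·[VAR] = -2·λ + 2
So [VZW]:[VAR] = (2/3·λ − 1/6) / (-2·λ + 2). Setting this equal to -1/48:
  2/3·λ − 1/6 = -1/48·(-2·λ + 2)  ⇒  λ = 1/5
Then r = λ/(1−λ) = (1/5)/(4/5) = 1/4. Check: with r = 1/4, R = (-2/5, 1) and [VZW]:[VAR] = -1/48 as required.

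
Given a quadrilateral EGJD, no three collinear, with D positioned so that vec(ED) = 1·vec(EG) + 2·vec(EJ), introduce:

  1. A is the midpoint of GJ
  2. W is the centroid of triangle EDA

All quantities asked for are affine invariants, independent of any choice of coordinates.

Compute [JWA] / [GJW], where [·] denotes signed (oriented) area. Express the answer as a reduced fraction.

Choose coordinates E = (0, 0), G = (1, 0), J = (0, 1), D = (1, 2).
1. A is the midpoint of GJ ⇒ A = (1/2, 1/2)
2. W is the centroid of triangle EDA ⇒ W = (1/2, 5/6)
2·[JWA] = -1/6, 2·[GJW] = -1/3
[JWA]:[GJW] = -1/6:-1/3 = 1/2

[JWA]:[GJW] = 1/2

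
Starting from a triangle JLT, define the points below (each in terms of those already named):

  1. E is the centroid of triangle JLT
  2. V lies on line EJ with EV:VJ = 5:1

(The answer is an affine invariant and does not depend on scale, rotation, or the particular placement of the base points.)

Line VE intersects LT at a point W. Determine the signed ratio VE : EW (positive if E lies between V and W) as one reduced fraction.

VE:EW = 5/3

Assign J = (0, 0), L = (1, 0), T = (0, 1) — the answer is frame-independent, so this choice is without loss of generality.
1. E is the centroid of triangle JLT ⇒ E = (1/3, 1/3)
2. V lies on line EJ with EV:VJ = 5:1 ⇒ V = (1/18, 1/18)
line VE meets LT at W = (1/2, 1/2)
E = V + t·(W−V) with t = 5/8, so VE:EW = 5/8:3/8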